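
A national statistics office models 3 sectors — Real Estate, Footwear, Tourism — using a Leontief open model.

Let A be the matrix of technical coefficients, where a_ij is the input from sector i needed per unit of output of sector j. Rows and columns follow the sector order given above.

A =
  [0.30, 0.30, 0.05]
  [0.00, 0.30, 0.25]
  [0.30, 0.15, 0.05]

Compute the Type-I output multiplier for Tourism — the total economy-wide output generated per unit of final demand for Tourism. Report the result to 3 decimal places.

I − A =
  [   0.70    -0.30    -0.05]
  [   0.00     0.70    -0.25]
  [  -0.30    -0.15     0.95]
Cofactors of I−A, C_ij = (−1)^(i+j)·(minor ij) (rows/columns in the sector order above):
  C_11 = (0.70)(0.95) − (-0.25)(-0.15) = 0.6275
  C_12 = −[(0.00)(0.95) − (-0.25)(-0.30)] = 0.0750
  C_13 = (0.00)(-0.15) − (0.70)(-0.30) = 0.2100
  C_21 = −[(-0.30)(0.95) − (-0.05)(-0.15)] = 0.2925
  C_22 = (0.70)(0.95) − (-0.05)(-0.30) = 0.6500
  C_23 = −[(0.70)(-0.15) − (-0.30)(-0.30)] = 0.1950
  C_31 = (-0.30)(-0.25) − (-0.05)(0.70) = 0.1100
  C_32 = −[(0.70)(-0.25) − (-0.05)(0.00)] = 0.1750
  C_33 = (0.70)(0.70) − (-0.30)(0.00) = 0.4900
det(I−A) = Σ_j (I−A)_1j·C_1j = (0.70)(0.6275) + (-0.30)(0.0750) + (-0.05)(0.2100) = 0.40625
adj(I−A) = Cᵀ =
  [ 0.6275   0.2925   0.1100]
  [ 0.0750   0.6500   0.1750]
  [ 0.2100   0.1950   0.4900]
(I − A)⁻¹ = adj(I−A) / det(I−A) ≈
  [   1.5446     0.7200     0.2708]
  [   0.1846     1.6000     0.4308]
  [   0.5169     0.4800     1.2062]
The output multiplier for sector j is the column-j sum of the Leontief inverse (I − A)⁻¹ = adj(I−A) / det(I−A).
Column 3 of adj(I−A): (0.1100, 0.1750, 0.4900); det(I−A) = 0.40625.
m_3 = (0.1100 + 0.1750 + 0.4900) / 0.40625 = 0.775 / 0.40625 ≈ 1.908.

m_3 = 1.908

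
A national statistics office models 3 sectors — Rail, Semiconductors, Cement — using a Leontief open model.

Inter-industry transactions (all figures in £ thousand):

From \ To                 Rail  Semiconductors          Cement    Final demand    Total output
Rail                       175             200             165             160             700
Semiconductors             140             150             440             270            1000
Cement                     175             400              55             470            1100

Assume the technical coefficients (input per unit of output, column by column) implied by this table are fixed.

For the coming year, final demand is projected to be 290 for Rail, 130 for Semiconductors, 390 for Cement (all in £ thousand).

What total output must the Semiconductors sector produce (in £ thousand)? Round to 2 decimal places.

x_2 = 783.19

Technical coefficients a_ij = z_ij / X_j:
  a_11 = 175/700 = 0.25, a_21 = 140/700 = 0.20, a_31 = 175/700 = 0.25
  a_12 = 200/1000 = 0.20, a_22 = 150/1000 = 0.15, a_32 = 400/1000 = 0.40
  a_13 = 165/1100 = 0.15, a_23 = 440/1100 = 0.40, a_33 = 55/1100 = 0.05
I − A =
  [   0.75    -0.20    -0.15]
  [  -0.20     0.85    -0.40]
  [  -0.25    -0.40     0.95]
Cofactors of I−A, C_ij = (−1)^(i+j)·(minor ij) (rows/columns in the sector order above):
  C_11 = (0.85)(0.95) − (-0.40)(-0.40) = 0.6475
  C_12 = −[(-0.20)(0.95) − (-0.40)(-0.25)] = 0.2900
  C_13 = (-0.20)(-0.40) − (0.85)(-0.25) = 0.2925
  C_21 = −[(-0.20)(0.95) − (-0.15)(-0.40)] = 0.2500
  C_22 = (0.75)(0.95) − (-0.15)(-0.25) = 0.6750
  C_23 = −[(0.75)(-0.40) − (-0.20)(-0.25)] = 0.3500
  C_31 = (-0.20)(-0.40) − (-0.15)(0.85) = 0.2075
  C_32 = −[(0.75)(-0.40) − (-0.15)(-0.20)] = 0.3300
  C_33 = (0.75)(0.85) − (-0.20)(-0.20) = 0.5975
det(I−A) = Σ_j (I−A)_1j·C_1j = (0.75)(0.6475) + (-0.20)(0.2900) + (-0.15)(0.2925) = 0.38375
adj(I−A) = Cᵀ =
  [ 0.6475   0.2500   0.2075]
  [ 0.2900   0.6750   0.3300]
  [ 0.2925   0.3500   0.5975]
(I − A)⁻¹ = adj(I−A) / det(I−A) ≈
  [   1.6873     0.6515     0.5407]
  [   0.7557     1.7590     0.8599]
  [   0.7622     0.9121     1.5570]
x = (I − A)⁻¹ d = adj(I−A)·d / det(I−A), with det(I−A) = 0.38375:
  x_1 = (0.6475·290 + 0.2500·130 + 0.2075·390) / 0.38375 = 301.20 / 0.38375 ≈ 784.89
  x_2 = (0.2900·290 + 0.6750·130 + 0.3300·390) / 0.38375 = 300.55 / 0.38375 ≈ 783.19
  x_3 = (0.2925·290 + 0.3500·130 + 0.5975·390) / 0.38375 = 363.35 / 0.38375 ≈ 946.84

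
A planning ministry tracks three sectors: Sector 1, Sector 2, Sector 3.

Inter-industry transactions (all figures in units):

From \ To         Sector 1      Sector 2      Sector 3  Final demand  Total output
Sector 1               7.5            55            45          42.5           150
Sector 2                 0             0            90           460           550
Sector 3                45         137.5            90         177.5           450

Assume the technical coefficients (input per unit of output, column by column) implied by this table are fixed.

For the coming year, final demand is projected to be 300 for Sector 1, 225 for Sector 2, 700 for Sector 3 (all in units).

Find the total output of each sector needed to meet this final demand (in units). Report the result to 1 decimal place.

Technical coefficients a_ij = z_ij / X_j:
  a_11 = 7.5/150 = 0.05, a_21 = 0/150 = 0.00, a_31 = 45/150 = 0.30
  a_12 = 55/550 = 0.10, a_22 = 0/550 = 0.00, a_32 = 137.5/550 = 0.25
  a_13 = 45/450 = 0.10, a_23 = 90/450 = 0.20, a_33 = 90/450 = 0.20
I − A =
  [   0.95    -0.10    -0.10]
  [   0.00     1.00    -0.20]
  [  -0.30    -0.25     0.80]
Cofactors of I−A, C_ij = (−1)^(i+j)·(minor ij) (rows/columns in the sector order above):
  C_11 = (1.00)(0.80) − (-0.20)(-0.25) = 0.7500
  C_12 = −[(0.00)(0.80) − (-0.20)(-0.30)] = 0.0600
  C_13 = (0.00)(-0.25) − (1.00)(-0.30) = 0.3000
  C_21 = −[(-0.10)(0.80) − (-0.10)(-0.25)] = 0.1050
  C_22 = (0.95)(0.80) − (-0.10)(-0.30) = 0.7300
  C_23 = −[(0.95)(-0.25) − (-0.10)(-0.30)] = 0.2675
  C_31 = (-0.10)(-0.20) − (-0.10)(1.00) = 0.1200
  C_32 = −[(0.95)(-0.20) − (-0.10)(0.00)] = 0.1900
  C_33 = (0.95)(1.00) − (-0.10)(0.00) = 0.9500
det(I−A) = Σ_j (I−A)_1j·C_1j = (0.95)(0.7500) + (-0.10)(0.0600) + (-0.10)(0.3000) = 0.6765
adj(I−A) = Cᵀ =
  [ 0.7500   0.1050   0.1200]
  [ 0.0600   0.7300   0.1900]
  [ 0.3000   0.2675   0.9500]
(I − A)⁻¹ = adj(I−A) / det(I−A) ≈
  [   1.1086     0.1552     0.1774]
  [   0.0887     1.0791     0.2809]
  [   0.4435     0.3954     1.4043]
x = (I − A)⁻¹ d = adj(I−A)·d / det(I−A), with det(I−A) = 0.6765:
  x_1 = (0.7500·300 + 0.1050·225 + 0.1200·700) / 0.6765 = 332.625 / 0.6765 ≈ 491.7
  x_2 = (0.0600·300 + 0.7300·225 + 0.1900·700) / 0.6765 = 315.25 / 0.6765 ≈ 466.0
  x_3 = (0.3000·300 + 0.2675·225 + 0.9500·700) / 0.6765 = 815.1875 / 0.6765 ≈ 1205.0

x_1 = 491.7, x_2 = 466.0, x_3 = 1205.0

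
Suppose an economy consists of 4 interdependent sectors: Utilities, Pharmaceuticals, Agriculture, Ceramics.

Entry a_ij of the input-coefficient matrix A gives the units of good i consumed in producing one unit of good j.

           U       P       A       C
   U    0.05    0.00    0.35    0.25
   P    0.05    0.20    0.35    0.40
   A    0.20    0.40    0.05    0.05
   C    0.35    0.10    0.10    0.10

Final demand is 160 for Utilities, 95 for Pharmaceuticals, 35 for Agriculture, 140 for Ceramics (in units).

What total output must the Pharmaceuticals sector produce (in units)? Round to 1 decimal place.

x_P = 505.5

I − A =
  [   0.95     0.00    -0.35    -0.25]
  [  -0.05     0.80    -0.35    -0.40]
  [  -0.20    -0.40     0.95    -0.05]
  [  -0.35    -0.10    -0.10     0.90]
Compute the cofactors C_ij = (−1)^(i+j)·(3×3 minor ij) of I−A; the adjugate is their transpose:
adj(I−A) = Cᵀ =
  [ 0.498250   0.161500   0.266750   0.225000]
  [ 0.252625   0.650250   0.372625   0.379875]
  [ 0.224250   0.316750   0.574750   0.235000]
  [ 0.246750   0.170250   0.209000   0.526000]
det(I−A) = Σ_j (I−A)_1j·C_1j = (0.95)(0.498250) + (0.00)(0.252625) + (-0.35)(0.224250) + (-0.25)(0.246750) = 0.3331625
(I − A)⁻¹ = adj(I−A) / det(I−A) ≈
  [   1.4955     0.4847     0.8007     0.6753]
  [   0.7583     1.9518     1.1184     1.1402]
  [   0.6731     0.9507     1.7251     0.7054]
  [   0.7406     0.5110     0.6273     1.5788]
x = (I − A)⁻¹ d = adj(I−A)·d / det(I−A), with det(I−A) = 0.3331625:
  x_U = (0.498250·160 + 0.161500·95 + 0.266750·35 + 0.225000·140) / 0.3331625 = 135.89875 / 0.3331625 ≈ 407.9
  x_P = (0.252625·160 + 0.650250·95 + 0.372625·35 + 0.379875·140) / 0.3331625 = 168.418125 / 0.3331625 ≈ 505.5
  x_A = (0.224250·160 + 0.316750·95 + 0.574750·35 + 0.235000·140) / 0.3331625 = 118.9875 / 0.3331625 ≈ 357.1
  x_C = (0.246750·160 + 0.170250·95 + 0.209000·35 + 0.526000·140) / 0.3331625 = 136.60875 / 0.3331625 ≈ 410.0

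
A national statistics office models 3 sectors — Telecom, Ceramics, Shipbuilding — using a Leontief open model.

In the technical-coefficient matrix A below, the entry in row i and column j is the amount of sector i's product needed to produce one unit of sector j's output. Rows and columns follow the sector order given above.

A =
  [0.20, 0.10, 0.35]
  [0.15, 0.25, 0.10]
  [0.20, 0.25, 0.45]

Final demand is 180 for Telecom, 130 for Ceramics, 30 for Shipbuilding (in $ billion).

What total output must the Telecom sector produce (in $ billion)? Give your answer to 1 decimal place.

I − A =
  [   0.80    -0.10    -0.35]
  [  -0.15     0.75    -0.10]
  [  -0.20    -0.25     0.55]
Cofactors of I−A, C_ij = (−1)^(i+j)·(minor ij) (rows/columns in the sector order above):
  C_11 = (0.75)(0.55) − (-0.10)(-0.25) = 0.3875
  C_12 = −[(-0.15)(0.55) − (-0.10)(-0.20)] = 0.1025
  C_13 = (-0.15)(-0.25) − (0.75)(-0.20) = 0.1875
  C_21 = −[(-0.10)(0.55) − (-0.35)(-0.25)] = 0.1425
  C_22 = (0.80)(0.55) − (-0.35)(-0.20) = 0.3700
  C_23 = −[(0.80)(-0.25) − (-0.10)(-0.20)] = 0.2200
  C_31 = (-0.10)(-0.10) − (-0.35)(0.75) = 0.2725
  C_32 = −[(0.80)(-0.10) − (-0.35)(-0.15)] = 0.1325
  C_33 = (0.80)(0.75) − (-0.10)(-0.15) = 0.5850
det(I−A) = Σ_j (I−A)_1j·C_1j = (0.80)(0.3875) + (-0.10)(0.1025) + (-0.35)(0.1875) = 0.234125
adj(I−A) = Cᵀ =
  [ 0.3875   0.1425   0.2725]
  [ 0.1025   0.3700   0.1325]
  [ 0.1875   0.2200   0.5850]
(I − A)⁻¹ = adj(I−A) / det(I−A) ≈
  [   1.6551     0.6086     1.1639]
  [   0.4378     1.5804     0.5659]
  [   0.8009     0.9397     2.4987]
x = (I − A)⁻¹ d = adj(I−A)·d / det(I−A), with det(I−A) = 0.234125:
  x_1 = (0.3875·180 + 0.1425·130 + 0.2725·30) / 0.234125 = 96.45 / 0.234125 ≈ 412.0
  x_2 = (0.1025·180 + 0.3700·130 + 0.1325·30) / 0.234125 = 70.525 / 0.234125 ≈ 301.2
  x_3 = (0.1875·180 + 0.2200·130 + 0.5850·30) / 0.234125 = 79.90 / 0.234125 ≈ 341.3

x_1 = 412.0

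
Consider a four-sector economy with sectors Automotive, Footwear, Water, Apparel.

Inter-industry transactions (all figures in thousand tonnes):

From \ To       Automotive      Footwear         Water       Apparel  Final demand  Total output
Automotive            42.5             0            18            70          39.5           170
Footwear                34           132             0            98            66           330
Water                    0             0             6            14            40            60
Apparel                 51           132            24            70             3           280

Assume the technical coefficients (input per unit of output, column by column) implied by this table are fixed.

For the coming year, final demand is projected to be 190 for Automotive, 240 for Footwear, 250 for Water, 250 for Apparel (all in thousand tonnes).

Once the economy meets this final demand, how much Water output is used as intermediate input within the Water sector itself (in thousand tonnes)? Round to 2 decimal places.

z_33 = 38.86

Technical coefficients a_ij = z_ij / X_j:
  a_11 = 42.5/170 = 0.25, a_21 = 34/170 = 0.20, a_31 = 0/170 = 0.00, a_41 = 51/170 = 0.30
  a_12 = 0/330 = 0.00, a_22 = 132/330 = 0.40, a_32 = 0/330 = 0.00, a_42 = 132/330 = 0.40
  a_13 = 18/60 = 0.30, a_23 = 0/60 = 0.00, a_33 = 6/60 = 0.10, a_43 = 24/60 = 0.40
  a_14 = 70/280 = 0.25, a_24 = 98/280 = 0.35, a_34 = 14/280 = 0.05, a_44 = 70/280 = 0.25
I − A =
  [   0.75     0.00    -0.30    -0.25]
  [  -0.20     0.60     0.00    -0.35]
  [   0.00     0.00     0.90    -0.05]
  [  -0.30    -0.40    -0.40     0.75]
Compute the cofactors C_ij = (−1)^(i+j)·(3×3 minor ij) of I−A; the adjugate is their transpose:
adj(I−A) = Cᵀ =
  [ 0.26700   0.09600   0.15300   0.14400]
  [ 0.22550   0.41925   0.20150   0.28425]
  [ 0.01300   0.01500   0.16750   0.02250]
  [ 0.23400   0.27000   0.25800   0.40500]
det(I−A) = Σ_j (I−A)_1j·C_1j = (0.75)(0.26700) + (0.00)(0.22550) + (-0.30)(0.01300) + (-0.25)(0.23400) = 0.13785
(I − A)⁻¹ = adj(I−A) / det(I−A) ≈
  [   1.9369     0.6964     1.1099     1.0446]
  [   1.6358     3.0413     1.4617     2.0620]
  [   0.0943     0.1088     1.2151     0.1632]
  [   1.6975     1.9587     1.8716     2.9380]
First solve x = (I − A)⁻¹ d = adj(I−A)·d / det(I−A); in particular x_3 = (0.01300·190 + 0.01500·240 + 0.16750·250 + 0.02250·250) / 0.13785 = 53.57 / 0.13785 ≈ 388.6108.
Intermediate flow from 3 to 3: z_33 = a_33 · x_3 = 0.10 × 53.57 / 0.13785 = 5.357 / 0.13785 ≈ 38.86.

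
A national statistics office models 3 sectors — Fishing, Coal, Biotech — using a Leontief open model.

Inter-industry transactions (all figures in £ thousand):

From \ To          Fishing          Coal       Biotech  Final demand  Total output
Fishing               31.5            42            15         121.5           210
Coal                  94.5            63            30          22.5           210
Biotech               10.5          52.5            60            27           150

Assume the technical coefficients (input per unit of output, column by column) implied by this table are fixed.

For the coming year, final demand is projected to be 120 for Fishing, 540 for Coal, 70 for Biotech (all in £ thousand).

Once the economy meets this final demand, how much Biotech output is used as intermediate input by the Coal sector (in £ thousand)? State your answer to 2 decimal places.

Technical coefficients a_ij = z_ij / X_j:
  a_FF = 31.5/210 = 0.15, a_CF = 94.5/210 = 0.45, a_BF = 10.5/210 = 0.05
  a_FC = 42/210 = 0.20, a_CC = 63/210 = 0.30, a_BC = 52.5/210 = 0.25
  a_FB = 15/150 = 0.10, a_CB = 30/150 = 0.20, a_BB = 60/150 = 0.40
I − A =
  [   0.85    -0.20    -0.10]
  [  -0.45     0.70    -0.20]
  [  -0.05    -0.25     0.60]
Cofactors of I−A, C_ij = (−1)^(i+j)·(minor ij) (rows/columns in the sector order above):
  C_11 = (0.70)(0.60) − (-0.20)(-0.25) = 0.3700
  C_12 = −[(-0.45)(0.60) − (-0.20)(-0.05)] = 0.2800
  C_13 = (-0.45)(-0.25) − (0.70)(-0.05) = 0.1475
  C_21 = −[(-0.20)(0.60) − (-0.10)(-0.25)] = 0.1450
  C_22 = (0.85)(0.60) − (-0.10)(-0.05) = 0.5050
  C_23 = −[(0.85)(-0.25) − (-0.20)(-0.05)] = 0.2225
  C_31 = (-0.20)(-0.20) − (-0.10)(0.70) = 0.1100
  C_32 = −[(0.85)(-0.20) − (-0.10)(-0.45)] = 0.2150
  C_33 = (0.85)(0.70) − (-0.20)(-0.45) = 0.5050
det(I−A) = Σ_j (I−A)_1j·C_1j = (0.85)(0.3700) + (-0.20)(0.2800) + (-0.10)(0.1475) = 0.24375
adj(I−A) = Cᵀ =
  [ 0.3700   0.1450   0.1100]
  [ 0.2800   0.5050   0.2150]
  [ 0.1475   0.2225   0.5050]
(I − A)⁻¹ = adj(I−A) / det(I−A) ≈
  [   1.5179     0.5949     0.4513]
  [   1.1487     2.0718     0.8821]
  [   0.6051     0.9128     2.0718]
First solve x = (I − A)⁻¹ d = adj(I−A)·d / det(I−A); in particular x_C = (0.2800·120 + 0.5050·540 + 0.2150·70) / 0.24375 = 321.35 / 0.24375 ≈ 1318.3590.
Intermediate flow from B to C: z_BC = a_BC · x_C = 0.25 × 321.35 / 0.24375 = 80.3375 / 0.24375 ≈ 329.59.

z_BC = 329.59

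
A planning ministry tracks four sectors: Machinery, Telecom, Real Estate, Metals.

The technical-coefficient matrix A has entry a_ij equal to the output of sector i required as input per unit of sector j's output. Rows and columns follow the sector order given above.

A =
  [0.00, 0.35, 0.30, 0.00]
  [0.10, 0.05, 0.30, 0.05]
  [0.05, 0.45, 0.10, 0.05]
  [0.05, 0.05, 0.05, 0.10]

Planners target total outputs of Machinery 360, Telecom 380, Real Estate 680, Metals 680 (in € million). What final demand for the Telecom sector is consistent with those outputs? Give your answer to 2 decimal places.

I − A =
  [   1.00    -0.35    -0.30     0.00]
  [  -0.10     0.95    -0.30    -0.05]
  [  -0.05    -0.45     0.90    -0.05]
  [  -0.05    -0.05    -0.05     0.90]
d = (I − A) x:
  d_1 = (+1.00)·360 + (-0.35)·380 + (-0.30)·680 + (+0.00)·680 = 23.00
  d_2 = (-0.10)·360 + (+0.95)·380 + (-0.30)·680 + (-0.05)·680 = 87.00
  d_3 = (-0.05)·360 + (-0.45)·380 + (+0.90)·680 + (-0.05)·680 = 389.00
  d_4 = (-0.05)·360 + (-0.05)·380 + (-0.05)·680 + (+0.90)·680 = 541.00

d_2 = 87.00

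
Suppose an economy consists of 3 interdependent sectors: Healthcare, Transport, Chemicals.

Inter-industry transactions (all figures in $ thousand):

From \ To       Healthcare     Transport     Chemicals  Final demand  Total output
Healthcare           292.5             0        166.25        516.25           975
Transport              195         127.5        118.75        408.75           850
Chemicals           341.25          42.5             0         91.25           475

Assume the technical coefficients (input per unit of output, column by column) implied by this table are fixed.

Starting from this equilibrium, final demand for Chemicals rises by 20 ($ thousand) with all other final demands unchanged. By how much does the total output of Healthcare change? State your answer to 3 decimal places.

Technical coefficients a_ij = z_ij / X_j:
  a_11 = 292.5/975 = 0.30, a_21 = 195/975 = 0.20, a_31 = 341.25/975 = 0.35
  a_12 = 0/850 = 0.00, a_22 = 127.5/850 = 0.15, a_32 = 42.5/850 = 0.05
  a_13 = 166.25/475 = 0.35, a_23 = 118.75/475 = 0.25, a_33 = 0/475 = 0.00
I − A =
  [   0.70     0.00    -0.35]
  [  -0.20     0.85    -0.25]
  [  -0.35    -0.05     1.00]
Cofactors of I−A, C_ij = (−1)^(i+j)·(minor ij) (rows/columns in the sector order above):
  C_11 = (0.85)(1.00) − (-0.25)(-0.05) = 0.8375
  C_12 = −[(-0.20)(1.00) − (-0.25)(-0.35)] = 0.2875
  C_13 = (-0.20)(-0.05) − (0.85)(-0.35) = 0.3075
  C_21 = −[(0.00)(1.00) − (-0.35)(-0.05)] = 0.0175
  C_22 = (0.70)(1.00) − (-0.35)(-0.35) = 0.5775
  C_23 = −[(0.70)(-0.05) − (0.00)(-0.35)] = 0.0350
  C_31 = (0.00)(-0.25) − (-0.35)(0.85) = 0.2975
  C_32 = −[(0.70)(-0.25) − (-0.35)(-0.20)] = 0.2450
  C_33 = (0.70)(0.85) − (0.00)(-0.20) = 0.5950
det(I−A) = Σ_j (I−A)_1j·C_1j = (0.70)(0.8375) + (0.00)(0.2875) + (-0.35)(0.3075) = 0.478625
adj(I−A) = Cᵀ =
  [ 0.8375   0.0175   0.2975]
  [ 0.2875   0.5775   0.2450]
  [ 0.3075   0.0350   0.5950]
(I − A)⁻¹ = adj(I−A) / det(I−A) ≈
  [   1.7498     0.0366     0.6216]
  [   0.6007     1.2066     0.5119]
  [   0.6425     0.0731     1.2431]
Δx = (I − A)⁻¹ Δd with Δd having +20 in the Chemicals component and 0 elsewhere.
So Δx_1 = L_13 · (+20), where L_13 = adj(I−A)_13 / det(I−A) = 0.2975 / 0.478625.
Δx_1 = 0.2975 × (+20) / 0.478625 = 5.95 / 0.478625 ≈ 12.431.

Δx_1 = 12.431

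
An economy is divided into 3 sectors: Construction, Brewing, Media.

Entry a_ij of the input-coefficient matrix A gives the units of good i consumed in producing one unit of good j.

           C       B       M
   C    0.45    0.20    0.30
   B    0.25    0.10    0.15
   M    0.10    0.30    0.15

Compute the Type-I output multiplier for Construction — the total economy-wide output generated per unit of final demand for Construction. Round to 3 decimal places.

m_C = 3.696

I − A =
  [   0.55    -0.20    -0.30]
  [  -0.25     0.90    -0.15]
  [  -0.10    -0.30     0.85]
Cofactors of I−A, C_ij = (−1)^(i+j)·(minor ij) (rows/columns in the sector order above):
  C_11 = (0.90)(0.85) − (-0.15)(-0.30) = 0.7200
  C_12 = −[(-0.25)(0.85) − (-0.15)(-0.10)] = 0.2275
  C_13 = (-0.25)(-0.30) − (0.90)(-0.10) = 0.1650
  C_21 = −[(-0.20)(0.85) − (-0.30)(-0.30)] = 0.2600
  C_22 = (0.55)(0.85) − (-0.30)(-0.10) = 0.4375
  C_23 = −[(0.55)(-0.30) − (-0.20)(-0.10)] = 0.1850
  C_31 = (-0.20)(-0.15) − (-0.30)(0.90) = 0.3000
  C_32 = −[(0.55)(-0.15) − (-0.30)(-0.25)] = 0.1575
  C_33 = (0.55)(0.90) − (-0.20)(-0.25) = 0.4450
det(I−A) = Σ_j (I−A)_1j·C_1j = (0.55)(0.7200) + (-0.20)(0.2275) + (-0.30)(0.1650) = 0.3010
adj(I−A) = Cᵀ =
  [ 0.7200   0.2600   0.3000]
  [ 0.2275   0.4375   0.1575]
  [ 0.1650   0.1850   0.4450]
(I − A)⁻¹ = adj(I−A) / det(I−A) ≈
  [   2.3920     0.8638     0.9967]
  [   0.7558     1.4535     0.5233]
  [   0.5482     0.6146     1.4784]
The output multiplier for sector j is the column-j sum of the Leontief inverse (I − A)⁻¹ = adj(I−A) / det(I−A).
Column C of adj(I−A): (0.7200, 0.2275, 0.1650); det(I−A) = 0.3010.
m_C = (0.7200 + 0.2275 + 0.1650) / 0.3010 = 1.1125 / 0.3010 ≈ 3.696.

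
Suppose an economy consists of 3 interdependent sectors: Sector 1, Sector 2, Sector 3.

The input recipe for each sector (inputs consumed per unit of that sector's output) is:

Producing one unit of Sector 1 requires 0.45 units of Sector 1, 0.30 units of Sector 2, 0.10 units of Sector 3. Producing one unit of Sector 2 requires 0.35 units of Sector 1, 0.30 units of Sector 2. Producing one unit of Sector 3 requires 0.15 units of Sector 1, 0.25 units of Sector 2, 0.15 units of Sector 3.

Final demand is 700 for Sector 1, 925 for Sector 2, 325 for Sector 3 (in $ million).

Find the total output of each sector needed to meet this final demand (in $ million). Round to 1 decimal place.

I − A =
  [   0.55    -0.35    -0.15]
  [  -0.30     0.70    -0.25]
  [  -0.10     0.00     0.85]
Cofactors of I−A, C_ij = (−1)^(i+j)·(minor ij) (rows/columns in the sector order above):
  C_11 = (0.70)(0.85) − (-0.25)(0.00) = 0.5950
  C_12 = −[(-0.30)(0.85) − (-0.25)(-0.10)] = 0.2800
  C_13 = (-0.30)(0.00) − (0.70)(-0.10) = 0.0700
  C_21 = −[(-0.35)(0.85) − (-0.15)(0.00)] = 0.2975
  C_22 = (0.55)(0.85) − (-0.15)(-0.10) = 0.4525
  C_23 = −[(0.55)(0.00) − (-0.35)(-0.10)] = 0.0350
  C_31 = (-0.35)(-0.25) − (-0.15)(0.70) = 0.1925
  C_32 = −[(0.55)(-0.25) − (-0.15)(-0.30)] = 0.1825
  C_33 = (0.55)(0.70) − (-0.35)(-0.30) = 0.2800
det(I−A) = Σ_j (I−A)_1j·C_1j = (0.55)(0.5950) + (-0.35)(0.2800) + (-0.15)(0.0700) = 0.21875
adj(I−A) = Cᵀ =
  [ 0.5950   0.2975   0.1925]
  [ 0.2800   0.4525   0.1825]
  [ 0.0700   0.0350   0.2800]
(I − A)⁻¹ = adj(I−A) / det(I−A) ≈
  [   2.7200     1.3600     0.8800]
  [   1.2800     2.0686     0.8343]
  [   0.3200     0.1600     1.2800]
x = (I − A)⁻¹ d = adj(I−A)·d / det(I−A), with det(I−A) = 0.21875:
  x_1 = (0.5950·700 + 0.2975·925 + 0.1925·325) / 0.21875 = 754.25 / 0.21875 = 3448.0
  x_2 = (0.2800·700 + 0.4525·925 + 0.1825·325) / 0.21875 = 673.875 / 0.21875 ≈ 3080.6
  x_3 = (0.0700·700 + 0.0350·925 + 0.2800·325) / 0.21875 = 172.375 / 0.21875 = 788.0

x_1 = 3448.0, x_2 = 3080.6, x_3 = 788.0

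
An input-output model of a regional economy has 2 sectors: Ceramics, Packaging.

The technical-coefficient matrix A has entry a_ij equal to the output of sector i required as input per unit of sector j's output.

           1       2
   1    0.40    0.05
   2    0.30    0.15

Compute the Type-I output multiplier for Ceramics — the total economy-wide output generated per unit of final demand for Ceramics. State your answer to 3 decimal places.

I − A =
  [   0.60    -0.05]
  [  -0.30     0.85]
det(I−A) = (0.60)(0.85) − (-0.05)(-0.30) = 0.4950
adj(I−A) = [[0.85, 0.05], [0.30, 0.60]]
(I − A)⁻¹ = adj(I−A) / det(I−A) ≈
  [   1.7172     0.1010]
  [   0.6061     1.2121]
The output multiplier for sector j is the column-j sum of the Leontief inverse (I − A)⁻¹ = adj(I−A) / det(I−A).
Column 1 of adj(I−A): (0.85, 0.30); det(I−A) = 0.4950.
m_1 = (0.85 + 0.30) / 0.4950 = 1.15 / 0.4950 ≈ 2.323.

m_1 = 2.323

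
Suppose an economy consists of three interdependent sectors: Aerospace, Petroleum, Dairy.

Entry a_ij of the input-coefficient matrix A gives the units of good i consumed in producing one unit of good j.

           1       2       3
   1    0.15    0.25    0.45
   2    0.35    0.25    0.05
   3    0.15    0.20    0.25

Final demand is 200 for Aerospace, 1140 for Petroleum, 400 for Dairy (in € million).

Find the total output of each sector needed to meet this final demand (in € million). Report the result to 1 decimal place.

x_1 = 1771.4, x_2 = 2449.4, x_3 = 1540.8

I − A =
  [   0.85    -0.25    -0.45]
  [  -0.35     0.75    -0.05]
  [  -0.15    -0.20     0.75]
Cofactors of I−A, C_ij = (−1)^(i+j)·(minor ij) (rows/columns in the sector order above):
  C_11 = (0.75)(0.75) − (-0.05)(-0.20) = 0.5525
  C_12 = −[(-0.35)(0.75) − (-0.05)(-0.15)] = 0.2700
  C_13 = (-0.35)(-0.20) − (0.75)(-0.15) = 0.1825
  C_21 = −[(-0.25)(0.75) − (-0.45)(-0.20)] = 0.2775
  C_22 = (0.85)(0.75) − (-0.45)(-0.15) = 0.5700
  C_23 = −[(0.85)(-0.20) − (-0.25)(-0.15)] = 0.2075
  C_31 = (-0.25)(-0.05) − (-0.45)(0.75) = 0.3500
  C_32 = −[(0.85)(-0.05) − (-0.45)(-0.35)] = 0.2000
  C_33 = (0.85)(0.75) − (-0.25)(-0.35) = 0.5500
det(I−A) = Σ_j (I−A)_1j·C_1j = (0.85)(0.5525) + (-0.25)(0.2700) + (-0.45)(0.1825) = 0.3200
adj(I−A) = Cᵀ =
  [ 0.5525   0.2775   0.3500]
  [ 0.2700   0.5700   0.2000]
  [ 0.1825   0.2075   0.5500]
(I − A)⁻¹ = adj(I−A) / det(I−A) ≈
  [   1.7266     0.8672     1.0938]
  [   0.8438     1.7813     0.6250]
  [   0.5703     0.6484     1.7188]
x = (I − A)⁻¹ d = adj(I−A)·d / det(I−A), with det(I−A) = 0.3200:
  x_1 = (0.5525·200 + 0.2775·1140 + 0.3500·400) / 0.3200 = 566.85 / 0.3200 ≈ 1771.4
  x_2 = (0.2700·200 + 0.5700·1140 + 0.2000·400) / 0.3200 = 783.80 / 0.3200 ≈ 2449.4
  x_3 = (0.1825·200 + 0.2075·1140 + 0.5500·400) / 0.3200 = 493.05 / 0.3200 ≈ 1540.8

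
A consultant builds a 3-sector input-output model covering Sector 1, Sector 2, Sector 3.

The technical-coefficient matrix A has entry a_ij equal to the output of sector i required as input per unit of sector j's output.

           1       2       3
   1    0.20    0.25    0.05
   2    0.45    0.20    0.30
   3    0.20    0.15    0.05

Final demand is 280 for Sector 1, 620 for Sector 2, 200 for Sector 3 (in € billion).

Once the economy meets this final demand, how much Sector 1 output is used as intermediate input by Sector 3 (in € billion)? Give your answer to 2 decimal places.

I − A =
  [   0.80    -0.25    -0.05]
  [  -0.45     0.80    -0.30]
  [  -0.20    -0.15     0.95]
Cofactors of I−A, C_ij = (−1)^(i+j)·(minor ij) (rows/columns in the sector order above):
  C_11 = (0.80)(0.95) − (-0.30)(-0.15) = 0.7150
  C_12 = −[(-0.45)(0.95) − (-0.30)(-0.20)] = 0.4875
  C_13 = (-0.45)(-0.15) − (0.80)(-0.20) = 0.2275
  C_21 = −[(-0.25)(0.95) − (-0.05)(-0.15)] = 0.2450
  C_22 = (0.80)(0.95) − (-0.05)(-0.20) = 0.7500
  C_23 = −[(0.80)(-0.15) − (-0.25)(-0.20)] = 0.1700
  C_31 = (-0.25)(-0.30) − (-0.05)(0.80) = 0.1150
  C_32 = −[(0.80)(-0.30) − (-0.05)(-0.45)] = 0.2625
  C_33 = (0.80)(0.80) − (-0.25)(-0.45) = 0.5275
det(I−A) = Σ_j (I−A)_1j·C_1j = (0.80)(0.7150) + (-0.25)(0.4875) + (-0.05)(0.2275) = 0.43875
adj(I−A) = Cᵀ =
  [ 0.7150   0.2450   0.1150]
  [ 0.4875   0.7500   0.2625]
  [ 0.2275   0.1700   0.5275]
(I − A)⁻¹ = adj(I−A) / det(I−A) ≈
  [   1.6296     0.5584     0.2621]
  [   1.1111     1.7094     0.5983]
  [   0.5185     0.3875     1.2023]
First solve x = (I − A)⁻¹ d = adj(I−A)·d / det(I−A); in particular x_3 = (0.2275·280 + 0.1700·620 + 0.5275·200) / 0.43875 = 274.60 / 0.43875 ≈ 625.8689.
Intermediate flow from 1 to 3: z_13 = a_13 · x_3 = 0.05 × 274.60 / 0.43875 = 13.73 / 0.43875 ≈ 31.29.

z_13 = 31.29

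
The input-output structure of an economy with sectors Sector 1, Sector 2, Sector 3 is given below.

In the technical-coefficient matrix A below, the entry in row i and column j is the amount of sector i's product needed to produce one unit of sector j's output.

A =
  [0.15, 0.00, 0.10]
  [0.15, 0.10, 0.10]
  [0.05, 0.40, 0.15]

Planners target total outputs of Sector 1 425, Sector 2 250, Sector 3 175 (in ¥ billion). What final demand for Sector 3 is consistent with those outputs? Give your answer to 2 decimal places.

I − A =
  [   0.85     0.00    -0.10]
  [  -0.15     0.90    -0.10]
  [  -0.05    -0.40     0.85]
d = (I − A) x:
  d_1 = (+0.85)·425 + (+0.00)·250 + (-0.10)·175 = 343.75
  d_2 = (-0.15)·425 + (+0.90)·250 + (-0.10)·175 = 143.75
  d_3 = (-0.05)·425 + (-0.40)·250 + (+0.85)·175 = 27.50

d_3 = 27.50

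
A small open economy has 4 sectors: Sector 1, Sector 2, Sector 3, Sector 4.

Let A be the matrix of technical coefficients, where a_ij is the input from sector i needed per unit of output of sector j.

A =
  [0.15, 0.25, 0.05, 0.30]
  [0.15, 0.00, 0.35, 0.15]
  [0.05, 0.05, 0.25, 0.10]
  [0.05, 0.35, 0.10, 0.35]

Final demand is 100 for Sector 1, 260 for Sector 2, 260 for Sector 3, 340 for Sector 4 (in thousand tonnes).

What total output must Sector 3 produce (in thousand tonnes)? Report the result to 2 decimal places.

x_3 = 588.08

I − A =
  [   0.85    -0.25    -0.05    -0.30]
  [  -0.15     1.00    -0.35    -0.15]
  [  -0.05    -0.05     0.75    -0.10]
  [  -0.05    -0.35    -0.10     0.65]
Compute the cofactors C_ij = (−1)^(i+j)·(3×3 minor ij) of I−A; the adjugate is their transpose:
adj(I−A) = Cᵀ =
  [ 0.413750   0.203000   0.157250   0.262000]
  [ 0.091125   0.391250   0.210625   0.164750]
  [ 0.045375   0.071250   0.450875   0.106750]
  [ 0.087875   0.237250   0.194875   0.587250]
det(I−A) = Σ_j (I−A)_1j·C_1j = (0.85)(0.413750) + (-0.25)(0.091125) + (-0.05)(0.045375) + (-0.30)(0.087875) = 0.300275
(I − A)⁻¹ = adj(I−A) / det(I−A) ≈
  [   1.3779     0.6760     0.5237     0.8725]
  [   0.3035     1.3030     0.7014     0.5487]
  [   0.1511     0.2373     1.5015     0.3555]
  [   0.2926     0.7901     0.6490     1.9557]
x = (I − A)⁻¹ d = adj(I−A)·d / det(I−A), with det(I−A) = 0.300275:
  x_1 = (0.413750·100 + 0.203000·260 + 0.157250·260 + 0.262000·340) / 0.300275 = 224.12 / 0.300275 ≈ 746.38
  x_2 = (0.091125·100 + 0.391250·260 + 0.210625·260 + 0.164750·340) / 0.300275 = 221.615 / 0.300275 ≈ 738.04
  x_3 = (0.045375·100 + 0.071250·260 + 0.450875·260 + 0.106750·340) / 0.300275 = 176.585 / 0.300275 ≈ 588.08
  x_4 = (0.087875·100 + 0.237250·260 + 0.194875·260 + 0.587250·340) / 0.300275 = 320.805 / 0.300275 ≈ 1068.37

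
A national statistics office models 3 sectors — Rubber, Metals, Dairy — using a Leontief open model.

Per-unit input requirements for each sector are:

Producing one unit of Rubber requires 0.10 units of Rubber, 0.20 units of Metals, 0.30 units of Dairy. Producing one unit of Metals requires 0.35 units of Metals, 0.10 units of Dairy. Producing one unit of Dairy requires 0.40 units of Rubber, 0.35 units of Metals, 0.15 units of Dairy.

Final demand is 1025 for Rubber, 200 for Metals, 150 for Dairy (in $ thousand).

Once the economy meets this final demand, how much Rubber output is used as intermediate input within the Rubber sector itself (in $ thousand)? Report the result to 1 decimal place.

z_RR = 152.1

I − A =
  [   0.90     0.00    -0.40]
  [  -0.20     0.65    -0.35]
  [  -0.30    -0.10     0.85]
Cofactors of I−A, C_ij = (−1)^(i+j)·(minor ij) (rows/columns in the sector order above):
  C_11 = (0.65)(0.85) − (-0.35)(-0.10) = 0.5175
  C_12 = −[(-0.20)(0.85) − (-0.35)(-0.30)] = 0.2750
  C_13 = (-0.20)(-0.10) − (0.65)(-0.30) = 0.2150
  C_21 = −[(0.00)(0.85) − (-0.40)(-0.10)] = 0.0400
  C_22 = (0.90)(0.85) − (-0.40)(-0.30) = 0.6450
  C_23 = −[(0.90)(-0.10) − (0.00)(-0.30)] = 0.0900
  C_31 = (0.00)(-0.35) − (-0.40)(0.65) = 0.2600
  C_32 = −[(0.90)(-0.35) − (-0.40)(-0.20)] = 0.3950
  C_33 = (0.90)(0.65) − (0.00)(-0.20) = 0.5850
det(I−A) = Σ_j (I−A)_1j·C_1j = (0.90)(0.5175) + (0.00)(0.2750) + (-0.40)(0.2150) = 0.37975
adj(I−A) = Cᵀ =
  [ 0.5175   0.0400   0.2600]
  [ 0.2750   0.6450   0.3950]
  [ 0.2150   0.0900   0.5850]
(I − A)⁻¹ = adj(I−A) / det(I−A) ≈
  [   1.3627     0.1053     0.6847]
  [   0.7242     1.6985     1.0402]
  [   0.5662     0.2370     1.5405]
First solve x = (I − A)⁻¹ d = adj(I−A)·d / det(I−A); in particular x_R = (0.5175·1025 + 0.0400·200 + 0.2600·150) / 0.37975 = 577.4375 / 0.37975 ≈ 1520.573.
Intermediate flow from R to R: z_RR = a_RR · x_R = 0.10 × 577.4375 / 0.37975 = 57.74375 / 0.37975 ≈ 152.1.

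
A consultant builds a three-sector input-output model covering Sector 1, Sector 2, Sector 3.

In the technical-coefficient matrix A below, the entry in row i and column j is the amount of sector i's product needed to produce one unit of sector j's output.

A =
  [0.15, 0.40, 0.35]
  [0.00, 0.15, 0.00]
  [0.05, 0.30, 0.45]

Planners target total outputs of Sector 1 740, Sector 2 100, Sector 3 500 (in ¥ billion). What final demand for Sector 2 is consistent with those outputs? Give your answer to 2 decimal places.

d_2 = 85.00

I − A =
  [   0.85    -0.40    -0.35]
  [   0.00     0.85     0.00]
  [  -0.05    -0.30     0.55]
d = (I − A) x:
  d_1 = (+0.85)·740 + (-0.40)·100 + (-0.35)·500 = 414.00
  d_2 = (+0.00)·740 + (+0.85)·100 + (+0.00)·500 = 85.00
  d_3 = (-0.05)·740 + (-0.30)·100 + (+0.55)·500 = 208.00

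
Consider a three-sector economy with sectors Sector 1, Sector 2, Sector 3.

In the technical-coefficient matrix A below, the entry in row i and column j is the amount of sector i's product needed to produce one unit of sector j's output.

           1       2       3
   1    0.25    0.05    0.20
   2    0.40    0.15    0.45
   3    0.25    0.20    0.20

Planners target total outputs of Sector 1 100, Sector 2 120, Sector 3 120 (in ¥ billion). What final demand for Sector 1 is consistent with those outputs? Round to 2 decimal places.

d_1 = 45.00

I − A =
  [   0.75    -0.05    -0.20]
  [  -0.40     0.85    -0.45]
  [  -0.25    -0.20     0.80]
d = (I − A) x:
  d_1 = (+0.75)·100 + (-0.05)·120 + (-0.20)·120 = 45.00
  d_2 = (-0.40)·100 + (+0.85)·120 + (-0.45)·120 = 8.00
  d_3 = (-0.25)·100 + (-0.20)·120 + (+0.80)·120 = 47.00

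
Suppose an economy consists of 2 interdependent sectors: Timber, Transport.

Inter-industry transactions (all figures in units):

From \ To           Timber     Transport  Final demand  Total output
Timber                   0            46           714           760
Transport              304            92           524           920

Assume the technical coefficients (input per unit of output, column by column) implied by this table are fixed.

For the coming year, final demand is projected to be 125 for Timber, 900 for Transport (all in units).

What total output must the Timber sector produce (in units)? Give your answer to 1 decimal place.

x_1 = 179.0

Technical coefficients a_ij = z_ij / X_j:
  a_11 = 0/760 = 0.00, a_21 = 304/760 = 0.40
  a_12 = 46/920 = 0.05, a_22 = 92/920 = 0.10
I − A =
  [   1.00    -0.05]
  [  -0.40     0.90]
det(I−A) = (1.00)(0.90) − (-0.05)(-0.40) = 0.8800
adj(I−A) = [[0.90, 0.05], [0.40, 1.00]]
(I − A)⁻¹ = adj(I−A) / det(I−A) ≈
  [   1.0227     0.0568]
  [   0.4545     1.1364]
x = (I − A)⁻¹ d = adj(I−A)·d / det(I−A), with det(I−A) = 0.8800:
  x_1 = (0.90·125 + 0.05·900) / 0.8800 = 157.50 / 0.8800 ≈ 179.0
  x_2 = (0.40·125 + 1.00·900) / 0.8800 = 950.00 / 0.8800 ≈ 1079.5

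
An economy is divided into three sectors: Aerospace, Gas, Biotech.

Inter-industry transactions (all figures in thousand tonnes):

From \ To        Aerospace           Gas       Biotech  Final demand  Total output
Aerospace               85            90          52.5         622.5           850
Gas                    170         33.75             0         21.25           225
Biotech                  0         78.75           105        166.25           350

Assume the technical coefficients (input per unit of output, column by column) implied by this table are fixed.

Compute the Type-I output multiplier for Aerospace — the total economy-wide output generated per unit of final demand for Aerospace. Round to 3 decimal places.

m_1 = 1.716

Technical coefficients a_ij = z_ij / X_j:
  a_11 = 85/850 = 0.10, a_21 = 170/850 = 0.20, a_31 = 0/850 = 0.00
  a_12 = 90/225 = 0.40, a_22 = 33.75/225 = 0.15, a_32 = 78.75/225 = 0.35
  a_13 = 52.5/350 = 0.15, a_23 = 0/350 = 0.00, a_33 = 105/350 = 0.30
I − A =
  [   0.90    -0.40    -0.15]
  [  -0.20     0.85     0.00]
  [   0.00    -0.35     0.70]
Cofactors of I−A, C_ij = (−1)^(i+j)·(minor ij) (rows/columns in the sector order above):
  C_11 = (0.85)(0.70) − (0.00)(-0.35) = 0.5950
  C_12 = −[(-0.20)(0.70) − (0.00)(0.00)] = 0.1400
  C_13 = (-0.20)(-0.35) − (0.85)(0.00) = 0.0700
  C_21 = −[(-0.40)(0.70) − (-0.15)(-0.35)] = 0.3325
  C_22 = (0.90)(0.70) − (-0.15)(0.00) = 0.6300
  C_23 = −[(0.90)(-0.35) − (-0.40)(0.00)] = 0.3150
  C_31 = (-0.40)(0.00) − (-0.15)(0.85) = 0.1275
  C_32 = −[(0.90)(0.00) − (-0.15)(-0.20)] = 0.0300
  C_33 = (0.90)(0.85) − (-0.40)(-0.20) = 0.6850
det(I−A) = Σ_j (I−A)_1j·C_1j = (0.90)(0.5950) + (-0.40)(0.1400) + (-0.15)(0.0700) = 0.4690
adj(I−A) = Cᵀ =
  [ 0.5950   0.3325   0.1275]
  [ 0.1400   0.6300   0.0300]
  [ 0.0700   0.3150   0.6850]
(I − A)⁻¹ = adj(I−A) / det(I−A) ≈
  [   1.2687     0.7090     0.2719]
  [   0.2985     1.3433     0.0640]
  [   0.1493     0.6716     1.4606]
The output multiplier for sector j is the column-j sum of the Leontief inverse (I − A)⁻¹ = adj(I−A) / det(I−A).
Column 1 of adj(I−A): (0.5950, 0.1400, 0.0700); det(I−A) = 0.4690.
m_1 = (0.5950 + 0.1400 + 0.0700) / 0.4690 = 0.805 / 0.4690 ≈ 1.716.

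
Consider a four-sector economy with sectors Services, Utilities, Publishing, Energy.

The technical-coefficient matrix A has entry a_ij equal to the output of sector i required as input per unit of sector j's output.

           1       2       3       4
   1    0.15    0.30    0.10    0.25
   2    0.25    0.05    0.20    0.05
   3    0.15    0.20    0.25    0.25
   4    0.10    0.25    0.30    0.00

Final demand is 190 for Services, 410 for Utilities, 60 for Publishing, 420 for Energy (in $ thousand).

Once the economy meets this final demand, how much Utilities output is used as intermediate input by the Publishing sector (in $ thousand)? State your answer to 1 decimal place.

I − A =
  [   0.85    -0.30    -0.10    -0.25]
  [  -0.25     0.95    -0.20    -0.05]
  [  -0.15    -0.20     0.75    -0.25]
  [  -0.10    -0.25    -0.30     1.00]
Compute the cofactors C_ij = (−1)^(i+j)·(3×3 minor ij) of I−A; the adjugate is their transpose:
adj(I−A) = Cᵀ =
  [ 0.576375   0.290625   0.242000   0.219125]
  [ 0.209750   0.526250   0.222000   0.134250]
  [ 0.231000   0.280000   0.681000   0.242000]
  [ 0.179375   0.244625   0.284000   0.487125]
det(I−A) = Σ_j (I−A)_1j·C_1j = (0.85)(0.576375) + (-0.30)(0.209750) + (-0.10)(0.231000) + (-0.25)(0.179375) = 0.35905
(I − A)⁻¹ = adj(I−A) / det(I−A) ≈
  [   1.6053     0.8094     0.6740     0.6103]
  [   0.5842     1.4657     0.6183     0.3739]
  [   0.6434     0.7798     1.8967     0.6740]
  [   0.4996     0.6813     0.7910     1.3567]
First solve x = (I − A)⁻¹ d = adj(I−A)·d / det(I−A); in particular x_3 = (0.231000·190 + 0.280000·410 + 0.681000·60 + 0.242000·420) / 0.35905 = 301.19 / 0.35905 ≈ 838.853.
Intermediate flow from 2 to 3: z_23 = a_23 · x_3 = 0.20 × 301.19 / 0.35905 = 60.238 / 0.35905 ≈ 167.8.

z_23 = 167.8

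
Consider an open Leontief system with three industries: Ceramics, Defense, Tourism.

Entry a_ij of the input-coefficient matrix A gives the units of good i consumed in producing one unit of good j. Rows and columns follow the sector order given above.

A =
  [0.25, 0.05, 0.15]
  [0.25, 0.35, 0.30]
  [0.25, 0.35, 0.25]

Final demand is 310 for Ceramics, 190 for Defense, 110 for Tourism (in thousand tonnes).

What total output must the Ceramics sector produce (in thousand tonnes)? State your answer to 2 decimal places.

x_1 = 626.67

I − A =
  [   0.75    -0.05    -0.15]
  [  -0.25     0.65    -0.30]
  [  -0.25    -0.35     0.75]
Cofactors of I−A, C_ij = (−1)^(i+j)·(minor ij) (rows/columns in the sector order above):
  C_11 = (0.65)(0.75) − (-0.30)(-0.35) = 0.3825
  C_12 = −[(-0.25)(0.75) − (-0.30)(-0.25)] = 0.2625
  C_13 = (-0.25)(-0.35) − (0.65)(-0.25) = 0.2500
  C_21 = −[(-0.05)(0.75) − (-0.15)(-0.35)] = 0.0900
  C_22 = (0.75)(0.75) − (-0.15)(-0.25) = 0.5250
  C_23 = −[(0.75)(-0.35) − (-0.05)(-0.25)] = 0.2750
  C_31 = (-0.05)(-0.30) − (-0.15)(0.65) = 0.1125
  C_32 = −[(0.75)(-0.30) − (-0.15)(-0.25)] = 0.2625
  C_33 = (0.75)(0.65) − (-0.05)(-0.25) = 0.4750
det(I−A) = Σ_j (I−A)_1j·C_1j = (0.75)(0.3825) + (-0.05)(0.2625) + (-0.15)(0.2500) = 0.23625
adj(I−A) = Cᵀ =
  [ 0.3825   0.0900   0.1125]
  [ 0.2625   0.5250   0.2625]
  [ 0.2500   0.2750   0.4750]
(I − A)⁻¹ = adj(I−A) / det(I−A) ≈
  [   1.6190     0.3810     0.4762]
  [   1.1111     2.2222     1.1111]
  [   1.0582     1.1640     2.0106]
x = (I − A)⁻¹ d = adj(I−A)·d / det(I−A), with det(I−A) = 0.23625:
  x_1 = (0.3825·310 + 0.0900·190 + 0.1125·110) / 0.23625 = 148.05 / 0.23625 ≈ 626.67
  x_2 = (0.2625·310 + 0.5250·190 + 0.2625·110) / 0.23625 = 210.00 / 0.23625 ≈ 888.89
  x_3 = (0.2500·310 + 0.2750·190 + 0.4750·110) / 0.23625 = 182.00 / 0.23625 ≈ 770.37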